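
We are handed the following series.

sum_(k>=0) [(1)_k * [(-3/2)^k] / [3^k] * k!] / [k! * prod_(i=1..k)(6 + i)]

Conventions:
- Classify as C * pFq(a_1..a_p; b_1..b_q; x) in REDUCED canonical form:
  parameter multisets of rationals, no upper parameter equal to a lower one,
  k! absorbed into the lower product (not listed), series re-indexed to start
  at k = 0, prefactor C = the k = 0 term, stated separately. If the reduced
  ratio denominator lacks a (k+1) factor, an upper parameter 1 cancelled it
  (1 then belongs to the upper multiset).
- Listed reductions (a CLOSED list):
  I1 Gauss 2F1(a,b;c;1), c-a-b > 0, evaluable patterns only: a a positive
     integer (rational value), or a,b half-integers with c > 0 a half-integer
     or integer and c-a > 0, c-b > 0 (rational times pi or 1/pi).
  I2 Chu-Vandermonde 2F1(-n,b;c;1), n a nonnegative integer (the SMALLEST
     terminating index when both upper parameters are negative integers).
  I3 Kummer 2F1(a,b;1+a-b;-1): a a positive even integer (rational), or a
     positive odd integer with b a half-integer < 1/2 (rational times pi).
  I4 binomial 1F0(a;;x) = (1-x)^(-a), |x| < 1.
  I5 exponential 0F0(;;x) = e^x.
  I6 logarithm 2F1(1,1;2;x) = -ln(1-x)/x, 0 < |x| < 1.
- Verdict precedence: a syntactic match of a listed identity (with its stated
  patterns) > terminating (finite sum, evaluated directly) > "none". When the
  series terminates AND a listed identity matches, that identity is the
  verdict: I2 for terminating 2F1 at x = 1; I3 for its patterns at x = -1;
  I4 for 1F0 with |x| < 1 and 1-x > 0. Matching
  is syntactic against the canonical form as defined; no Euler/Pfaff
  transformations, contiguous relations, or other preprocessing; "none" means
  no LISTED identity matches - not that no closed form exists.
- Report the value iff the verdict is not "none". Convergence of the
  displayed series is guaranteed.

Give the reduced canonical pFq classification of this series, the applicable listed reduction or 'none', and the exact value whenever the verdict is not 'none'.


At argument -1/2: a 2F1 with upper {1, 1}, lower {7}, scaled by C = 1. Verdict: none (x = -1/2): each listed identity misses the multisets {1, 1} ; {7}.

The tell: x = (-1/2) and the factorial ratio (C = 1) (k+a-1)!/(a-1)! is a rising factorial (a)_k.
Term ratio: r(k) = (-1/2) * (k+1) (k+1) / [(k+7) (k+1)] - rational in k, leading ratio (-1/2); with t_0 = 1, classification follows.


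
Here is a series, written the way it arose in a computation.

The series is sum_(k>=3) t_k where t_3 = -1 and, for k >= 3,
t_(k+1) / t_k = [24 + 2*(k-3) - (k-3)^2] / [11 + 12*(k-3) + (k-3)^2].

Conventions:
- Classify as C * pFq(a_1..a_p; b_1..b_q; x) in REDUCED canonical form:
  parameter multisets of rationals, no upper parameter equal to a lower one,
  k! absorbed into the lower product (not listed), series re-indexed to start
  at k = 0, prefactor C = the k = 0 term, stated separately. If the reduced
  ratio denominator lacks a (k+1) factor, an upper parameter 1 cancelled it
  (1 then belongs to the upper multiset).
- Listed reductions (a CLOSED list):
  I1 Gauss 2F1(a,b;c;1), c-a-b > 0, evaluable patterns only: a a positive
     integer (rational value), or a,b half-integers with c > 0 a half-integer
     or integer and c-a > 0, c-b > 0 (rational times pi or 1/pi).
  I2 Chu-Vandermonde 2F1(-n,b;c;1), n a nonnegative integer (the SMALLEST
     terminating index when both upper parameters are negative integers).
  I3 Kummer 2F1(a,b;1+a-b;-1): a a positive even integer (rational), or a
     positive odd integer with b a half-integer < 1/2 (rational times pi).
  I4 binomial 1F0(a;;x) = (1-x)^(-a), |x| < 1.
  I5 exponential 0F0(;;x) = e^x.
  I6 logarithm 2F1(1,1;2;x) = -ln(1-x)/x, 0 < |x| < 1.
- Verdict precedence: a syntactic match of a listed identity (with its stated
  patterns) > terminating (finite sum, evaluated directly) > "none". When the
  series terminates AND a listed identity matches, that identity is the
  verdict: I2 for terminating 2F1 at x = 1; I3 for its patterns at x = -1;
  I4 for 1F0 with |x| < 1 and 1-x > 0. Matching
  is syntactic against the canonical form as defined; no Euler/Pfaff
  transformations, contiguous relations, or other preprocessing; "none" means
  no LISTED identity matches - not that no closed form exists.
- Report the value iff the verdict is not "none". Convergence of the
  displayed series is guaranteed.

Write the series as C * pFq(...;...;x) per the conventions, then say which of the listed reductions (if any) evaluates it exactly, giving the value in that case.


At argument -1: a 2F1 with upper {-6, 4}, lower {11}, scaled by C = -1. Verdict (x = -1): Kummer (I3) applies (x = -1; c = 11 equals 1+a-b for upper {-6, 4}: listed pattern). Exact value: -15/2.

Structural cue: with t_0 = -1, factor the ratio over Q (prefactor -1): negated roots = parameters.
Adjacent-term ratio: r(k) = (-1) * (k-6) (k+4) / [(k+11) (k+1)] - poly over poly, x = (-1) from leading terms; C = -1 at k = 0.


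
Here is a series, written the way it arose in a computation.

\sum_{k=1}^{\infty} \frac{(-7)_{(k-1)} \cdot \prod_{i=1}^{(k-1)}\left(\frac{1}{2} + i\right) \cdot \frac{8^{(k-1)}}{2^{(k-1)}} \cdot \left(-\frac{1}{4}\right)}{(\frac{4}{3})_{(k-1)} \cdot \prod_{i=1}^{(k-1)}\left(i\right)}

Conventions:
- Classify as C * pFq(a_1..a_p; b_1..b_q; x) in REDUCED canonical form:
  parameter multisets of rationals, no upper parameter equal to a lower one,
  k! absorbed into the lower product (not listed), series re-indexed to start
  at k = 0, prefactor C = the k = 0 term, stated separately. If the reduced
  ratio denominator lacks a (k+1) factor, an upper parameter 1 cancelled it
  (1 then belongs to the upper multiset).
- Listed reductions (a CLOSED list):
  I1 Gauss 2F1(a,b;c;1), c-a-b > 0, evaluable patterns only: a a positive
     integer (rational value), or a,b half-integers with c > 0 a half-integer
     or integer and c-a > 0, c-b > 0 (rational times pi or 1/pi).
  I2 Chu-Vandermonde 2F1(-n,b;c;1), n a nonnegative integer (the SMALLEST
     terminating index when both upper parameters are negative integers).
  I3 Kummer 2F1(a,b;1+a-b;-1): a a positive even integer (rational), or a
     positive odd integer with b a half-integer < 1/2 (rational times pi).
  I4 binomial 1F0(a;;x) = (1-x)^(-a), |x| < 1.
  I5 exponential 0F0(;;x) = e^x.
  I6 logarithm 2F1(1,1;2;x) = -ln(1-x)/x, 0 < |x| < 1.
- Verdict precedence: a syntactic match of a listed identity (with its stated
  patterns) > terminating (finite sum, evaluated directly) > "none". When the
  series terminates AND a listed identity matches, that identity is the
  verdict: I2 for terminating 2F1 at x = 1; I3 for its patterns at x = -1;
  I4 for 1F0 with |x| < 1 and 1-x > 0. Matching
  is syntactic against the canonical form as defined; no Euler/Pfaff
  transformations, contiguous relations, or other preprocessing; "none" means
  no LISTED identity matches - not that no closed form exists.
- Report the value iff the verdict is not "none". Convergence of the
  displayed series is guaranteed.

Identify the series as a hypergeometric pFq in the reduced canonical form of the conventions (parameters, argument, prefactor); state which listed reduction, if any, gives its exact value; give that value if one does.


The series (x = 4) is 2F1: upper {-7, \frac{3}{2}}, lower {\frac{4}{3}}, prefactor -\frac{1}{4}. Verdict: terminating - upper parameter -7 makes this a finite sum (last index 7), evaluated exactly. Sum: \frac{3216107}{3952}.

Key step: x = 4 and the two k-th powers (C = -1/4) combine into one argument.
Step ratio: r(k) = 4 * (k-7) (k+\frac{3}{2}) / [(k+\frac{4}{3}) (k+1)] - rational; roots negated = parameters, x = 4, C = -\frac{1}{4}.


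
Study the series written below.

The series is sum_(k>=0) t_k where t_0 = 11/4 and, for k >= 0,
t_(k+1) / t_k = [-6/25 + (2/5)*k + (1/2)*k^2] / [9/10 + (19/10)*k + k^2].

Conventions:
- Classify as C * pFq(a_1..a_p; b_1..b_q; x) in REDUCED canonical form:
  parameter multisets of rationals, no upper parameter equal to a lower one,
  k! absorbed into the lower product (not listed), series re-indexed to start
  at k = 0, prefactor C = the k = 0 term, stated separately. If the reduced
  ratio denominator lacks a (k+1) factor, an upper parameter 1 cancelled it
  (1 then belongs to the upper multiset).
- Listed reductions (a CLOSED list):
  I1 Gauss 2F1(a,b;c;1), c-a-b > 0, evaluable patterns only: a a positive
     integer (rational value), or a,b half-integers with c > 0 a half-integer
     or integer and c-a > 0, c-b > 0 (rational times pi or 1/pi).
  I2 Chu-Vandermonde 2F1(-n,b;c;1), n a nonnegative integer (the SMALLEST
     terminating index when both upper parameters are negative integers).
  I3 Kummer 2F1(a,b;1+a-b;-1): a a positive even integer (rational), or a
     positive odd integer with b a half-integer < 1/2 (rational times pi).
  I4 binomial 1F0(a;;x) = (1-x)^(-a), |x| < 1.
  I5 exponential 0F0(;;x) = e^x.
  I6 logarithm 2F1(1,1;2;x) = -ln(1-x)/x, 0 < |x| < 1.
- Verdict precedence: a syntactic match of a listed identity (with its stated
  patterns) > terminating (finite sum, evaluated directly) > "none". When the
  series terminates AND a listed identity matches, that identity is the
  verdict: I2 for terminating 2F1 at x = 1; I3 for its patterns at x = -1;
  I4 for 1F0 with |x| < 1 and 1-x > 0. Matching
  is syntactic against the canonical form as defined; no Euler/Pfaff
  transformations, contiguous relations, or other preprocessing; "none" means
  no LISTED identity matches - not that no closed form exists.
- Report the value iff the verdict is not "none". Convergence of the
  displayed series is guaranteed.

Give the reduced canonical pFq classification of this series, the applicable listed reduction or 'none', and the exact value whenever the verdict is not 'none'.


Reduced: x = 1/2, 2F1, upper = {-2/5, 6/5}, lower = {9/10}, C = 11/4. Verdict: none - at argument 1/2 the multisets {-2/5, 6/5} ; {9/10} match no listed identity.

First insight: x = (1/2) and the expanded ratio factors over Q; C = 11/4, roots give parameters.
Adjacent-term ratio: r(k) = (1/2) * (k-2/5) (k+6/5) / [(k+9/10) (k+1)] - poly over poly, x = (1/2) from leading terms; C = 11/4 at k = 0.


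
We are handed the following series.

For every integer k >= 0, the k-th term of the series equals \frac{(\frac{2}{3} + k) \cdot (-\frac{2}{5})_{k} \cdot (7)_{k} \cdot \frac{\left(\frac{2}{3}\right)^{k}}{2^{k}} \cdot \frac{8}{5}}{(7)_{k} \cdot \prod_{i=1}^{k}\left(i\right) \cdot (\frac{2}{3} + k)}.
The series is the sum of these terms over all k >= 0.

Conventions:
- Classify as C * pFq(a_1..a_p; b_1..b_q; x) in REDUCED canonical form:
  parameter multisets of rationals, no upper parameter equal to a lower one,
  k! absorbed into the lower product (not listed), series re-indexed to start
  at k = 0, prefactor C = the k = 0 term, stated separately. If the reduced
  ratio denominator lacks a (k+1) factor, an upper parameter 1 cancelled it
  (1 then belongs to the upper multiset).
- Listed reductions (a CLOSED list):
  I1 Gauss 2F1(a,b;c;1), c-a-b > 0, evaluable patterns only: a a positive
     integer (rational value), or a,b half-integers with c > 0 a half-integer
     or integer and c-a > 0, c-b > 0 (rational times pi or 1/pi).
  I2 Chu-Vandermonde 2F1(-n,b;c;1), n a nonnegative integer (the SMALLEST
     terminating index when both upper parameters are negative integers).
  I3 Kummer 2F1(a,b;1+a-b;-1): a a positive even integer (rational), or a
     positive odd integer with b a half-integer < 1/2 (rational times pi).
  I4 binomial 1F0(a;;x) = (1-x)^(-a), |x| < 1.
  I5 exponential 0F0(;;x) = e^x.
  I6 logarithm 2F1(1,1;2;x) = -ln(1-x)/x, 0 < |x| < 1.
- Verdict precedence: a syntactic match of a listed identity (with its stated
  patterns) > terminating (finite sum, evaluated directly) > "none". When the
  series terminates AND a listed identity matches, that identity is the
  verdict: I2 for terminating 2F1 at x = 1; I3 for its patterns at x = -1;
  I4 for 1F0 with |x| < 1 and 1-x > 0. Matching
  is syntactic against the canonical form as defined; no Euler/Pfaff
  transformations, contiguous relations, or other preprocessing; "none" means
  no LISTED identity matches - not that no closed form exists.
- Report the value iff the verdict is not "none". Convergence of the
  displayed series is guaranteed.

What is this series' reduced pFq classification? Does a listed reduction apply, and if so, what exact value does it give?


At argument \frac{1}{3}: a 1F0 with upper {-\frac{2}{5}}, lower {-}, scaled by C = \frac{8}{5}. Verdict: the binomial series (I4) matches (the 1F0 binomial series: exponent 2/5, x = \frac{1}{3}). Its exact value is \frac{8}{5} \cdot \left(\frac{2}{3}\right)^{\frac{2}{5}}.

First insight: t_0 = \frac{8}{5} here, and the two k-th powers (C = 8/5, x = 1/3) combine into one argument.
Step ratio: r(k) = \frac{1}{3} * (k-\frac{2}{5}) / [(k+1)] ; factor over Q: parameters, x = \frac{1}{3}, and C = \frac{8}{5}.


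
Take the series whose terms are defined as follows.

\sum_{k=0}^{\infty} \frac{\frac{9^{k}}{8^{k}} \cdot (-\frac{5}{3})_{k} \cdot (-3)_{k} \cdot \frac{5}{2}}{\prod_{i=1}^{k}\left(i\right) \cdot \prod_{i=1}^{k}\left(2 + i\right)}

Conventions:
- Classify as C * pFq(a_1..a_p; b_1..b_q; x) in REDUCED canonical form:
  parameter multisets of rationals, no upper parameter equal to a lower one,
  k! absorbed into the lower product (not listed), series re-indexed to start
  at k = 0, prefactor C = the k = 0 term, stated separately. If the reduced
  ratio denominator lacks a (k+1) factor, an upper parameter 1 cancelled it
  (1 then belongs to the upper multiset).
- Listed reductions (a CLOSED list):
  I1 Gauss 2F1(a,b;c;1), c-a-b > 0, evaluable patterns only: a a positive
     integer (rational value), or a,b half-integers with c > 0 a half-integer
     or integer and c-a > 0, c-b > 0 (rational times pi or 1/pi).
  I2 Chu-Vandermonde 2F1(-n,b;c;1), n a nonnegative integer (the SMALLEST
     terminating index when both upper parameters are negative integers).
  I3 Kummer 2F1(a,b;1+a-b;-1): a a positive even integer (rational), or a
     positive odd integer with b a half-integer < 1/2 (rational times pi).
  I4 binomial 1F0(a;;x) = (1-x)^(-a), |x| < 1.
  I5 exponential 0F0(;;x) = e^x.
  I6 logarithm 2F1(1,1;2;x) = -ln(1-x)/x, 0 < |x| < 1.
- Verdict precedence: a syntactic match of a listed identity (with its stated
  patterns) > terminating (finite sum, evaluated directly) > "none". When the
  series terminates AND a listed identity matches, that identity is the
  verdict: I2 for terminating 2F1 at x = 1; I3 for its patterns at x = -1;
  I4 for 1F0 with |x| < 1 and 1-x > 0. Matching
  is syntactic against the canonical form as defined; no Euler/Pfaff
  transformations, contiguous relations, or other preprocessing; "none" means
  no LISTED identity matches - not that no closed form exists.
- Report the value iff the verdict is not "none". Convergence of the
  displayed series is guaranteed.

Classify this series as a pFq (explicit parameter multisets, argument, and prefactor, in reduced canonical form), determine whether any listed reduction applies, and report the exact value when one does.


x = \frac{9}{8} here; the reduced form reads 2F1, upper {-3, -\frac{5}{3}}, lower {3}, C = \frac{5}{2}. Verdict: terminating - upper parameter -3 makes this a finite sum (last index 3), evaluated exactly. Its exact value is \frac{16475}{2048}.

Structural cue: t_0 = \frac{5}{2} here, and the lower running product (C = 5/2, x = 9/8) is a rising factorial.
Step ratio: r(k) = \frac{9}{8} * (k-3) (k-\frac{5}{3}) / [(k+3) (k+1)] - rational in k, leading ratio \frac{9}{8}; with t_0 = \frac{5}{2}, classification follows.


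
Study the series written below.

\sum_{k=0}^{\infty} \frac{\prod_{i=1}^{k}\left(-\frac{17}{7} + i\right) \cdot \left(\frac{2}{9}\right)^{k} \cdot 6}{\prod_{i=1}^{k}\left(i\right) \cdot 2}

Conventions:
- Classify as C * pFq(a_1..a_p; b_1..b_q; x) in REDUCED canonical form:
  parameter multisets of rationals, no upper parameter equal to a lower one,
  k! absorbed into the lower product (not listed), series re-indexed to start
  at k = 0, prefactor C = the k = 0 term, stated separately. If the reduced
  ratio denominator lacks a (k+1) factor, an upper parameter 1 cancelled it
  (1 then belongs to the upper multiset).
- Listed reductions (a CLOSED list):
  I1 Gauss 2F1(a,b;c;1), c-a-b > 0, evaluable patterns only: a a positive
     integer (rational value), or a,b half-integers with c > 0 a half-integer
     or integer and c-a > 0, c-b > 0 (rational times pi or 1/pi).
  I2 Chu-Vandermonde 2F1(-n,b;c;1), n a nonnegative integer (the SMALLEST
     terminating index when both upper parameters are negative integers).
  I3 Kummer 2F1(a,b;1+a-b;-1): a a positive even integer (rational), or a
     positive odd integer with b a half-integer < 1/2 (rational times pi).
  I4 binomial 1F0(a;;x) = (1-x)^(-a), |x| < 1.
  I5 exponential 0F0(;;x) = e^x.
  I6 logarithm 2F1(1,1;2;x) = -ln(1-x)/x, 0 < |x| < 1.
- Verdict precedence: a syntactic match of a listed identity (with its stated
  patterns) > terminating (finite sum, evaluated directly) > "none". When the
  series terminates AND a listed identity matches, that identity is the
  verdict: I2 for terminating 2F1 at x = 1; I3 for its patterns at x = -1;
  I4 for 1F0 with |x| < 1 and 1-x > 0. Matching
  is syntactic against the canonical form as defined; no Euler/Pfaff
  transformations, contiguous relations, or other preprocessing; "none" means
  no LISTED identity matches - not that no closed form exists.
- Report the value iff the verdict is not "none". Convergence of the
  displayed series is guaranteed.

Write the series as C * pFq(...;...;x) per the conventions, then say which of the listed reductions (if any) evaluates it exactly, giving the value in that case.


Reduced: x = \frac{2}{9}, 1F0, upper = {-\frac{10}{7}}, lower = {-}, C = 3. Verdict: this is binomial (I4) (the 1F0 binomial series: exponent 10/7, x = \frac{2}{9}). Exact value: 3 \cdot \left(\frac{7}{9}\right)^{\frac{10}{7}}.

First insight: with t_0 = 3, the constant factors (C = 3) combine into one prefactor.
Adjacent-term ratio: r(k) = \frac{2}{9} * (k-\frac{10}{7}) / [(k+1)] - rational in k, leading ratio \frac{2}{9}; with t_0 = 3, classification follows.


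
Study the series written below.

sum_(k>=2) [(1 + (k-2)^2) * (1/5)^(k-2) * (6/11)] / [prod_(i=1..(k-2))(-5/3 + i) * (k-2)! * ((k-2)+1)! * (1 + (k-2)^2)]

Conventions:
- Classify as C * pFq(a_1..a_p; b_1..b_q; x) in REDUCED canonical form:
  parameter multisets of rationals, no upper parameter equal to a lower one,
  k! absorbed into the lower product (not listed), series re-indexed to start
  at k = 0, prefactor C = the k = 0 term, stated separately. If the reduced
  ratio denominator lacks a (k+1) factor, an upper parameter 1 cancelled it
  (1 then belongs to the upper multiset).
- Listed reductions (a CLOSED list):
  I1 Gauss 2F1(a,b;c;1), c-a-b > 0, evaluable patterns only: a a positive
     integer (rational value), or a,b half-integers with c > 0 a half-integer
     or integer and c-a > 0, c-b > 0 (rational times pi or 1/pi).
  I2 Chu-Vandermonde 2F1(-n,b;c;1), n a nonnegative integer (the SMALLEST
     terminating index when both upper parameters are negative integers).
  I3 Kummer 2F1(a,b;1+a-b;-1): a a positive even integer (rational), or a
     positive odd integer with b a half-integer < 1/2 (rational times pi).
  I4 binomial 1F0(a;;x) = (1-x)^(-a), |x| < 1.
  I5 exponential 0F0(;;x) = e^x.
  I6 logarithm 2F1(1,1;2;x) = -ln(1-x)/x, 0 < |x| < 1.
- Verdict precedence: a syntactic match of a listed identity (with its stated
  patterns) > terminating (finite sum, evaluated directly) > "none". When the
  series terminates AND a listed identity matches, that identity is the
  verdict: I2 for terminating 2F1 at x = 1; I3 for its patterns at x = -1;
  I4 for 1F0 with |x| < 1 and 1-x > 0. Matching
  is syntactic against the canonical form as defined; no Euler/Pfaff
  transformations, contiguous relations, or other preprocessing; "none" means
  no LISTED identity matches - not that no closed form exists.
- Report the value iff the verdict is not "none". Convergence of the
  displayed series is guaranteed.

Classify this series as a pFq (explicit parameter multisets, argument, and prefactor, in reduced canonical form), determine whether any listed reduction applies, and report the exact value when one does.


First insight: t_0 being 6/11, the factor k^2 + 1 cancels (top and bottom), leaving C = 6/11.
Ratio: r(k) = (1/5) * 1 / [(k-2/3) (k+2) (k+1)] ; factor over Q: parameters, x = (1/5), and C = 6/11.

This is 6/11 * 0F2(-; -2/3, 2; 1/5) in reduced canonical form. Verdict: none. No listed pattern accepts 0F2(-; -2/3, 2; 1/5).


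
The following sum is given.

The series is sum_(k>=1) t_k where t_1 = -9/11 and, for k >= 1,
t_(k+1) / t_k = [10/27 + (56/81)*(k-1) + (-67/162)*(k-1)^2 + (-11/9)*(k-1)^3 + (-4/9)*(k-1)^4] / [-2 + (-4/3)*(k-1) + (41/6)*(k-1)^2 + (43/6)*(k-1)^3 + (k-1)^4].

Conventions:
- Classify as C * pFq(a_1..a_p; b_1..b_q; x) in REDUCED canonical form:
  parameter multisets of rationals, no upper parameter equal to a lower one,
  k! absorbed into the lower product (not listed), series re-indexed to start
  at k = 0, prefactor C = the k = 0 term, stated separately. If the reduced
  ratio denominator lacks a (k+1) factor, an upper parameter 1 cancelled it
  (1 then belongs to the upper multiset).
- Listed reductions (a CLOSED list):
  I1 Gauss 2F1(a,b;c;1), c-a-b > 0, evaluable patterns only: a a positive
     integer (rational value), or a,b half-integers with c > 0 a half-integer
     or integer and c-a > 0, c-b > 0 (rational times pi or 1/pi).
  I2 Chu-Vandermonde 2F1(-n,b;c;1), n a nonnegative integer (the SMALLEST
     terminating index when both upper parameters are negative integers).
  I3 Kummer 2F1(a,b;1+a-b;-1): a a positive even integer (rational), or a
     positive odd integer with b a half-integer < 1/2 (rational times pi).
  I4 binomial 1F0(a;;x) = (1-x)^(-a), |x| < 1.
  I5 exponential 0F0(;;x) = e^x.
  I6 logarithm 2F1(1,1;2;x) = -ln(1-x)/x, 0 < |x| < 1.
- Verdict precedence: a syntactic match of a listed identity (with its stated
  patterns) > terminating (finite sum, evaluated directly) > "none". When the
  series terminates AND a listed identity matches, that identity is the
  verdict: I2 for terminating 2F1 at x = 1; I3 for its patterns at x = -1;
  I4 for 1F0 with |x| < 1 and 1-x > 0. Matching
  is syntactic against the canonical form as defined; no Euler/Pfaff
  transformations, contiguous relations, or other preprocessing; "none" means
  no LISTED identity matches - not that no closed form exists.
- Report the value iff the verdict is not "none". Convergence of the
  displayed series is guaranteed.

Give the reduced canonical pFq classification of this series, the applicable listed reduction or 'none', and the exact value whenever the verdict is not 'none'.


x = -4/9 here; the reduced form reads 3F2, upper {-3/4, 5/6, 2}, lower {-1/2, 6}, C = -9/11. Verdict: no listed reduction: x = -4/9 and upper {-3/4, 5/6, 2} fail every I1-I6 pattern.

The tell: with t_0 = -9/11, factor the ratio over Q (C = -9/11, x = -4/9): negated roots = parameters.
Consecutive-term ratio: r(k) = (-4/9) * (k-3/4) (k+5/6) (k+2) / [(k-1/2) (k+6) (k+1)] - poly over poly, x = (-4/9) from leading terms; C = -9/11 at k = 0.


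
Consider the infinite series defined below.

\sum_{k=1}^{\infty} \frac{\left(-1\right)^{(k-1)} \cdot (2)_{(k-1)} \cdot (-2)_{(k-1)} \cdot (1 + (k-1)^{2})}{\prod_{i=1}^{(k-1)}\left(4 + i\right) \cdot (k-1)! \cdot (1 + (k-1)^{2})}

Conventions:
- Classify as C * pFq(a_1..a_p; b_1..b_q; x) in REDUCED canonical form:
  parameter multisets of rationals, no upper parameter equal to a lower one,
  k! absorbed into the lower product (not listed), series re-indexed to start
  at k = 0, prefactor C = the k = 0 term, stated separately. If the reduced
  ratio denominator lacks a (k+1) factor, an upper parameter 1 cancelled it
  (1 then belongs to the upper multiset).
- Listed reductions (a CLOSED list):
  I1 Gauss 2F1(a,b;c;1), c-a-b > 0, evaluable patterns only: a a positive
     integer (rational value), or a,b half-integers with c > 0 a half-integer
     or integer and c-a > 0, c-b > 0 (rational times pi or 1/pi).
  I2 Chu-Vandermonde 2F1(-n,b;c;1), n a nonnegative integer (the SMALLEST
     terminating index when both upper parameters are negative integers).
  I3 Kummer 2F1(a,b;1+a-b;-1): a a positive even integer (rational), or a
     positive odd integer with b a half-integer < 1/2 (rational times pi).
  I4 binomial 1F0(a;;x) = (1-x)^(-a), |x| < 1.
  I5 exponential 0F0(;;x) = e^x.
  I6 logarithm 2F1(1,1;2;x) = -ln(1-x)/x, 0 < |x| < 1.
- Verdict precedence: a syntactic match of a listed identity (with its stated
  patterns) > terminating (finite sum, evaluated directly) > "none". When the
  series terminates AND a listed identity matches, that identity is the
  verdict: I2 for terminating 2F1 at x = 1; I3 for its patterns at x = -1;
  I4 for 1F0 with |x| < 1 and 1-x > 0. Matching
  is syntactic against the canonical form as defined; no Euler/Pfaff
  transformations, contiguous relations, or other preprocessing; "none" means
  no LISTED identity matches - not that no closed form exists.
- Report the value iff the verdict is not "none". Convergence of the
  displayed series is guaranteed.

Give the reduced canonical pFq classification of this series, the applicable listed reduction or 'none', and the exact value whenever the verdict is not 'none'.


Prefactor 1, argument -1: 2F1 with upper {-2, 2} over lower {5}. Verdict (x = -1): Kummer (I3) applies (x = -1; c = 5 equals 1+a-b for upper {-2, 2}: listed pattern). Exact value: 2.

Key observation: with t_0 = 1, the lower running product (C = 1, x = -1) is a rising factorial.
Adjacent-term ratio: r(k) = -1 * (k-2) (k+2) / [(k+5) (k+1)] - poly over poly, x = -1 from leading terms; C = 1 at k = 0.


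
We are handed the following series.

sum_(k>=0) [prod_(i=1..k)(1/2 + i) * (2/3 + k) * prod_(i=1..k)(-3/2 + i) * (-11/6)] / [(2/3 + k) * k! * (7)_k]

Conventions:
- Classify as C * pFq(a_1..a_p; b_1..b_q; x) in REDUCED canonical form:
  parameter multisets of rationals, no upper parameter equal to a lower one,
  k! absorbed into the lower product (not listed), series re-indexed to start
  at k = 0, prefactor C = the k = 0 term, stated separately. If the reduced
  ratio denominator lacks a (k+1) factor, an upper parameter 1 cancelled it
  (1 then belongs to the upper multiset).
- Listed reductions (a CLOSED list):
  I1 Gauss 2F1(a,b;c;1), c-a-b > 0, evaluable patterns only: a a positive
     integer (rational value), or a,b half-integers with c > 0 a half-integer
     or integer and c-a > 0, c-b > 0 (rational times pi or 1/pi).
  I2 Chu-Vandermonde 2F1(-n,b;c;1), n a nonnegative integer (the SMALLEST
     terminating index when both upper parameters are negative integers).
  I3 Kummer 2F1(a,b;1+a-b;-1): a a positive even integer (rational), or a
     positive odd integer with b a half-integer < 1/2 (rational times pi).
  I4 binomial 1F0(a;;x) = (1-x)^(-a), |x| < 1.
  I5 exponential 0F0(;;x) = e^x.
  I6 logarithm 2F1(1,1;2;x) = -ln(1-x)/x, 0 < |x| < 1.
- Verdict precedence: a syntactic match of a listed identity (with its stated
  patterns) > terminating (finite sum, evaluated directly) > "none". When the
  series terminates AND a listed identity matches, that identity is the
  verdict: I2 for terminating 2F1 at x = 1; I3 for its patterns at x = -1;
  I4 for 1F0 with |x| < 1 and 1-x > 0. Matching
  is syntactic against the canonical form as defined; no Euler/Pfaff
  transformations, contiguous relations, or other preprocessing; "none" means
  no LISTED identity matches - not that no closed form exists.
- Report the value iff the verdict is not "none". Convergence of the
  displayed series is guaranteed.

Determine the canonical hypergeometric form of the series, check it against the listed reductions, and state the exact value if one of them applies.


Classification (C = -11/6): 2F1 with upper {-1/2, 3/2}, lower {7}, argument x = 1. Verdict: Gauss's theorem I1 (half-integer case) matches (x = 1; upper {-1/2, 3/2} half-integers, c = 7 in the evaluable pattern). Sum: (-262144/51597) / pi.

First insight: t_0 = -11/6 here, and the running product (C = -11/6, x = 1) telescopes to a rising factorial.
Term ratio: r(k) = 1 * (k-1/2) (k+3/2) / [(k+7) (k+1)] - rational; roots negated = parameters, x = 1, C = -11/6.


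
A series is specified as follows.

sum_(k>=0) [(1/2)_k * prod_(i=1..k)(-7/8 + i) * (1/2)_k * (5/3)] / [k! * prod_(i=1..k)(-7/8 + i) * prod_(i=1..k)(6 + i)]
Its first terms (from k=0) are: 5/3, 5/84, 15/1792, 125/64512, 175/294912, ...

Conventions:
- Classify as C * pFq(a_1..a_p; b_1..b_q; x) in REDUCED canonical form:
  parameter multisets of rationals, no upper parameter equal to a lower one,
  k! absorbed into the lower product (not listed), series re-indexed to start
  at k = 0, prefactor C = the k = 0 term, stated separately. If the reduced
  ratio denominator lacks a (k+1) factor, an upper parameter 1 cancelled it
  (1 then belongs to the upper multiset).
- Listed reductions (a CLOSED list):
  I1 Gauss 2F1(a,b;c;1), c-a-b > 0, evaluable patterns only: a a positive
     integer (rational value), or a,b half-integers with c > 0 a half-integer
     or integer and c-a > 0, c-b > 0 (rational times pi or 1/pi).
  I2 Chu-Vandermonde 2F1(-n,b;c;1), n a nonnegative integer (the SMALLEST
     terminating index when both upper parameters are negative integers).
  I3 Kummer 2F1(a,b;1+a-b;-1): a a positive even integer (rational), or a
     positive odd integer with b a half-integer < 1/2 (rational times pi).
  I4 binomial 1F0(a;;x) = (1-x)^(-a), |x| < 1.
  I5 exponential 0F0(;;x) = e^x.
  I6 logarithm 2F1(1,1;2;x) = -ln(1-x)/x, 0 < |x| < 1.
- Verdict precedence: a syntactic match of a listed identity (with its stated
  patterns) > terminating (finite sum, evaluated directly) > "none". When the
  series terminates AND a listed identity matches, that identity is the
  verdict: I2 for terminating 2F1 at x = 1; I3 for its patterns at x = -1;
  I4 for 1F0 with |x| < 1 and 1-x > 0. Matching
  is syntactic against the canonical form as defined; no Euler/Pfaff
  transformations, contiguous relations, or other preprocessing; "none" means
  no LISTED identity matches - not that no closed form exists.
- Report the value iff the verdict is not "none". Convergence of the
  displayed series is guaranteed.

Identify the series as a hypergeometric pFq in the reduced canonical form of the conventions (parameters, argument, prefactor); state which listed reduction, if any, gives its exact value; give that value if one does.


The series (x = 1) is 2F1: upper {1/2, 1/2}, lower {7}, prefactor 5/3. Verdict: Gauss's theorem I1 (half-integer case) matches (x = 1; upper {1/2, 1/2} half-integers, c = 7 in the evaluable pattern). Value: (2621440/480249) / pi.

The tell: from the first term 5/3: the parameter 1/8 appears in both the upper and lower lists and cancels.
Adjacent-term ratio: r(k) = 1 * (k+1/2) (k+1/2) / [(k+7) (k+1)] - poly over poly, x = 1 from leading terms; C = 5/3 at k = 0.


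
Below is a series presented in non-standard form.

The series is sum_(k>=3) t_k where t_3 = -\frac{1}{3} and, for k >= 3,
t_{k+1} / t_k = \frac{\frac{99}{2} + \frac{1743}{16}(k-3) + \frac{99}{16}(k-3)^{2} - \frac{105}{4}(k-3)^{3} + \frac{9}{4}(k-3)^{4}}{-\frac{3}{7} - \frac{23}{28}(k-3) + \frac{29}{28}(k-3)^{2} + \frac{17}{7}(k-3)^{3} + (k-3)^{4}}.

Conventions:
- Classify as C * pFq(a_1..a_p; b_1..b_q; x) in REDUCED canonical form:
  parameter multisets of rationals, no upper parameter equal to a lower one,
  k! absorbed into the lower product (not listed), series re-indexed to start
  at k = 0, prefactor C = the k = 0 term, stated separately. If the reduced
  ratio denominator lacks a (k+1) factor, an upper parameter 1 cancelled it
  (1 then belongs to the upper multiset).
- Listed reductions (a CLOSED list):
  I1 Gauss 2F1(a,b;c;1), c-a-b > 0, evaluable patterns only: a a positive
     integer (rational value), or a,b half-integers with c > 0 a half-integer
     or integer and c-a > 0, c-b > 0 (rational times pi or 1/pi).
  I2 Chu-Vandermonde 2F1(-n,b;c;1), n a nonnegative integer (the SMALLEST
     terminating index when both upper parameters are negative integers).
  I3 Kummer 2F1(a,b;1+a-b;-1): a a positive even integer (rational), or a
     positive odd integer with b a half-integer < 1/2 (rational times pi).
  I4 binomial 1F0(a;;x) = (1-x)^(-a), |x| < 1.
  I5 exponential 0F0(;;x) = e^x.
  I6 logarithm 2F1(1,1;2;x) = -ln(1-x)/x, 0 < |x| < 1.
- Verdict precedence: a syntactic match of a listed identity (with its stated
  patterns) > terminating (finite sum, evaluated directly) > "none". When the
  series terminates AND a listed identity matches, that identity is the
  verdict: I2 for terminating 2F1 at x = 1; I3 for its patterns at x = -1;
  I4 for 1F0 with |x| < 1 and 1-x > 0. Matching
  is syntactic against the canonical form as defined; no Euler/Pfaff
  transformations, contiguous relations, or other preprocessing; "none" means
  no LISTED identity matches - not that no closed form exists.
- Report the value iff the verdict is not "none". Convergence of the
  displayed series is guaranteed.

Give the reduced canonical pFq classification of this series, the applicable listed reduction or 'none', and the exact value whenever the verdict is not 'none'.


x = \frac{9}{4} here; the reduced form reads 2F1, upper {-11, -\frac{8}{3}}, lower {-\frac{4}{7}}, C = -\frac{1}{3}. Verdict: terminating - upper -11 stops the sum at k = 11; the 12 terms are added exactly. Exact value: \frac{10247194525636319}{1858392293376}.

Key observation: t_0 = -\frac{1}{3} here, and cancel k + 3/2 from the displayed ratio first; then prefactor -1/3.
Adjacent-term ratio: r(k) = \frac{9}{4} * (k-11) (k-\frac{8}{3}) / [(k-\frac{4}{7}) (k+1)] ; factor over Q: parameters, x = \frac{9}{4}, and C = -\frac{1}{3}.


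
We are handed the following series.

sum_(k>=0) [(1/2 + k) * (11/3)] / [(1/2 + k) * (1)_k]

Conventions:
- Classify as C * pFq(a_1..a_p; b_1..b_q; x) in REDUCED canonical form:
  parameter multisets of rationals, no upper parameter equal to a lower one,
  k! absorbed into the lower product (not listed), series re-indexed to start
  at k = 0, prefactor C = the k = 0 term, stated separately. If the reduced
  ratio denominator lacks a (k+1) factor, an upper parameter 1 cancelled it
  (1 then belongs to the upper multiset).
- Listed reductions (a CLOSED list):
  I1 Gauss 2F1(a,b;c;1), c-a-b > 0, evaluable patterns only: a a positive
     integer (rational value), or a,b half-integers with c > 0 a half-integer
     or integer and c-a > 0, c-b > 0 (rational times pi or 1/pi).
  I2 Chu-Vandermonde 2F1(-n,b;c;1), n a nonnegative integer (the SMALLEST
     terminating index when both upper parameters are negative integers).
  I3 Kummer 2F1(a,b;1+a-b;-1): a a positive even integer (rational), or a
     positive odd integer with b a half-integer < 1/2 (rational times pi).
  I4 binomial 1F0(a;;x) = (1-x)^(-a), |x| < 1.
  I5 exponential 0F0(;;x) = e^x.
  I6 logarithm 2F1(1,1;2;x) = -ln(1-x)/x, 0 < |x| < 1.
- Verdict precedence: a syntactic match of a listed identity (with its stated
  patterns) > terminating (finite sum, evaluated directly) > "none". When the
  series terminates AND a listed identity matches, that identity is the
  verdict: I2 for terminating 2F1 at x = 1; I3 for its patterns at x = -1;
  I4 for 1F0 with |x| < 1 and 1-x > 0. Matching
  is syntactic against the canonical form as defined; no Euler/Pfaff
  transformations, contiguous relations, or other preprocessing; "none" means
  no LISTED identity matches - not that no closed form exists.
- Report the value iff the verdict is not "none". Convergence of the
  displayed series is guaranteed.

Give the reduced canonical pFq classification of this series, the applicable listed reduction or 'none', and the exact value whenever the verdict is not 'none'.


At argument 1: a 0F0 with upper {-}, lower {-}, scaled by C = 11/3. Verdict: the exponential series (I5) fires (the 0F0 exponential series at x = 1). Sum: (11/3) * e^(1).

Key observation: x = 1 and (1)_k (C = 11/3) is k! itself.
Step ratio: r(k) = 1 * 1 / [(k+1)] - rational; roots negated = parameters, x = 1, C = 11/3.


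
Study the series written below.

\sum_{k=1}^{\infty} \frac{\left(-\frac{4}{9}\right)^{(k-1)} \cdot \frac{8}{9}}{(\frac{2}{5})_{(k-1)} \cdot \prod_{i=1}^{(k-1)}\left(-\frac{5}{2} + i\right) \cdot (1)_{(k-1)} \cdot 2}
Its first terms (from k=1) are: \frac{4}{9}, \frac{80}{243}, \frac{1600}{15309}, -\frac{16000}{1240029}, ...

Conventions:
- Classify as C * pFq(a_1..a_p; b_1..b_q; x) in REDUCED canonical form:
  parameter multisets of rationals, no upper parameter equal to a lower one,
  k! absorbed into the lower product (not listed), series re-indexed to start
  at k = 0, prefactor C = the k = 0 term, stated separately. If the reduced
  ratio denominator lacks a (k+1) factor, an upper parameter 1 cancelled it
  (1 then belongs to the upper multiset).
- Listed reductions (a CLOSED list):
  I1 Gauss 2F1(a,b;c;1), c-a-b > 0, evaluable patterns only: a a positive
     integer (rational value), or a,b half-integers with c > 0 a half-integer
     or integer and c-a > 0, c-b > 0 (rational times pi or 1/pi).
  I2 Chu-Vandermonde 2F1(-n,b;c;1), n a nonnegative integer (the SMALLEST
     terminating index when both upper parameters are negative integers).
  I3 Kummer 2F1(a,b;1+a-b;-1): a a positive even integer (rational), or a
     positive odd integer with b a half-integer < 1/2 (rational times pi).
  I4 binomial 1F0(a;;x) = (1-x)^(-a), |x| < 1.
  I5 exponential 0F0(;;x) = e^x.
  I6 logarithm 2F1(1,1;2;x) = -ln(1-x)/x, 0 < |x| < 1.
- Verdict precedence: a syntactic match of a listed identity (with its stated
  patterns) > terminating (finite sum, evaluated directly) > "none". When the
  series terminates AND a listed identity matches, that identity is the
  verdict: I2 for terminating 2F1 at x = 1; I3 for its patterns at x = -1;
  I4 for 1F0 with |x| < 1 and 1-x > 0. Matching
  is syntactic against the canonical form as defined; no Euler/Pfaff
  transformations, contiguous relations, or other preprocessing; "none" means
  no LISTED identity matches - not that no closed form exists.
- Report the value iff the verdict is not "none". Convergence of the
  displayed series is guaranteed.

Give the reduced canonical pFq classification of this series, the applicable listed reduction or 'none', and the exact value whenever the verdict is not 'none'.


The series (x = -\frac{4}{9}) is 0F2: upper {-}, lower {-\frac{3}{2}, \frac{2}{5}}, prefactor \frac{4}{9}. Verdict: none. A 0F2 with upper {-} fits none of I1-I6 at x = -\frac{4}{9}; the sum runs forever.

The tell: t_0 being \frac{4}{9}, (1)_k (C = 4/9) is k! itself.
Consecutive-term ratio: r(k) = -\frac{4}{9} * 1 / [(k-\frac{3}{2}) (k+\frac{2}{5}) (k+1)] - poly over poly, x = -\frac{4}{9} from leading terms; C = \frac{4}{9} at k = 0.


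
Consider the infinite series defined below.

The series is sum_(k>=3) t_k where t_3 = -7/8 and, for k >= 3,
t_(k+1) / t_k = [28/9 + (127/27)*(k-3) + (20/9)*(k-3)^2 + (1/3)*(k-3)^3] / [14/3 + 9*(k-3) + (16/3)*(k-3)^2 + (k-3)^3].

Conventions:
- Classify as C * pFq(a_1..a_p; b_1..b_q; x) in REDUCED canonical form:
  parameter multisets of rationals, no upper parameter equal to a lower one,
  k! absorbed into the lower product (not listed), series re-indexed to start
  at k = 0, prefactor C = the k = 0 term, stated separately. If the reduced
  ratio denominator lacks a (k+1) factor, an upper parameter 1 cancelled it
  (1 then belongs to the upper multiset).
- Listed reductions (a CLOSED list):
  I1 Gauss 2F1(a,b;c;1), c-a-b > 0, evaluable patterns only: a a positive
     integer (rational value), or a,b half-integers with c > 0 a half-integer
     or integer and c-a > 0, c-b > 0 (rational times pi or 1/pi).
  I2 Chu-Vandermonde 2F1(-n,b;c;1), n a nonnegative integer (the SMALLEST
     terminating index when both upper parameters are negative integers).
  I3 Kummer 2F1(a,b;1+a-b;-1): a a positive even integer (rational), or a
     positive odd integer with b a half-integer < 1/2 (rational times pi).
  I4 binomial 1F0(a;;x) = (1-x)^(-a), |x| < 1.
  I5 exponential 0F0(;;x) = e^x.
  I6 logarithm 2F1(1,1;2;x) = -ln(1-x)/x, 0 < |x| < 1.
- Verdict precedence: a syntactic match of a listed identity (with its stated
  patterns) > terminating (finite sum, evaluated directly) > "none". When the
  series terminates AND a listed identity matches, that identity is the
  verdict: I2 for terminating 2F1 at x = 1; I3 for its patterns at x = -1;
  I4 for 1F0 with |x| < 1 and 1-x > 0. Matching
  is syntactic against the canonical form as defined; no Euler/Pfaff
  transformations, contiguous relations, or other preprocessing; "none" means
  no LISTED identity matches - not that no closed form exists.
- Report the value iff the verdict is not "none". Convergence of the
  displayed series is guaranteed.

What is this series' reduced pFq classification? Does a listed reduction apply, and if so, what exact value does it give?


The tell: from the first term -7/8: roots of the ratio polynomials (C = -7/8) are the negated parameters.
Ratio: r(k) = (1/3) * (k+4/3) (k+3) / [(k+2) (k+1)] - poly over poly, x = (1/3) from leading terms; C = -7/8 at k = 0.

Classification (C = -7/8): 2F1 with upper {4/3, 3}, lower {2}, argument x = 1/3. Verdict: none (x = 1/3): each listed identity misses the multisets {4/3, 3} ; {2}.
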